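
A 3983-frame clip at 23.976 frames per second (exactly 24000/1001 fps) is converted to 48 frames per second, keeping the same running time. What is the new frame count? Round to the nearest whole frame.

7974 frames

Frames at target rate = 3983 × (48) / (24000/1001) = 3986983/500 ≈ 7973.966.
Nearest whole frame: 7974.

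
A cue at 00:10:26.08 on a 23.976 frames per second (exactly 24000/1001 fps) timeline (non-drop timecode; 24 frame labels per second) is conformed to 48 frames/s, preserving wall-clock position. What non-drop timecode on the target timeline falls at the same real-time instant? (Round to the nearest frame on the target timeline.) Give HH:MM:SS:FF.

00:10:26:46

Source frame index: (0×3600 + 10×60 + 26) × 24 + 8 = 15032.
Real time: 15032 / (24000/1001) = 1880879/3000 s.
Target frame: (1880879/3000) × (48) = 3761758/125 ≈ 30094.064 → 30094.
At 48 labels/s: frame 30094 → 00:10:26:46.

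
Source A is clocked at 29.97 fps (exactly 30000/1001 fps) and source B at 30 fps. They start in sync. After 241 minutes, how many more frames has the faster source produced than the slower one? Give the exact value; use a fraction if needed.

433800/1001 frames

241 min = 14460 s.
A emits 30000/1001 × 14460 = 433800000/1001 frames; B emits 30 × 14460 = 433800.
Difference = 433800/1001 frames (≈ 433.3666); B is ahead of A.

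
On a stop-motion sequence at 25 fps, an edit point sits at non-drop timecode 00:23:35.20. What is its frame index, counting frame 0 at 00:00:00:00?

Total seconds to the label: (0 × 3600 + 23 × 60 + 35) = 1415.
Frame index = 1415 × 25 + 20 = 35395.

35395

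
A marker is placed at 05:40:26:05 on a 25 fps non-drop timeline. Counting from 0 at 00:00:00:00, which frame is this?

frame 510655

Total seconds to the label: (5 × 3600 + 40 × 60 + 26) = 20426.
Frame index = 20426 × 25 + 5 = 510655.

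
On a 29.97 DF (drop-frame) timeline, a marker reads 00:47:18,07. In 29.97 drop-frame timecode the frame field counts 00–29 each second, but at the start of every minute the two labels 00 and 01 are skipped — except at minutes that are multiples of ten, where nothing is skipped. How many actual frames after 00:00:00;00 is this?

As if non-drop at 30 labels/s: (0 × 3600 + 47 × 60 + 18) × 30 + 7 = 85147.
Minute boundaries passed: 47; those not divisible by 10: 47 − 4 = 43; dropped labels = 2 × 43 = 86.
Actual frame index = 85147 − 86 = 85061.

85061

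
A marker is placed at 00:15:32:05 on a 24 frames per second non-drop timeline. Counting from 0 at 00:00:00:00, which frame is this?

Total seconds to the label: (0 × 3600 + 15 × 60 + 32) = 932.
Frame index = 932 × 24 + 5 = 22373.

22373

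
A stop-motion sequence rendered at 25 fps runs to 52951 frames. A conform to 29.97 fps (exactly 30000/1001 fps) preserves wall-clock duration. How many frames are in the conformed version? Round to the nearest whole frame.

63478 frames

Frames at target rate = 52951 × (30000/1001) / (25) = 63541200/1001 ≈ 63477.722.
Nearest whole frame: 63478.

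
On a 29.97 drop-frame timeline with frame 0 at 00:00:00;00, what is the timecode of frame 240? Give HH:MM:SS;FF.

00:00:08;00

Each 10-minute DF block holds 10 × 60 × 30 − 9 × 2 = 17982 frames. 240 ÷ 17982 → 0 full blocks, remainder 240.
Within the partial block the first minute is 1800 frames and each further minute 1798, so 0 further minute boundaries passed. Total skipped labels = 18 × 0 + 2 × 0 = 0.
Non-drop label index = 240 + 0 = 240; at 30 labels/s that is 00:00:08:00, i.e. DF 00:00:08;00.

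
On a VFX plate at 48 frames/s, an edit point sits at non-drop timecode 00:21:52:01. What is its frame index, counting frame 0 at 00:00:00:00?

Total seconds to the label: (0 × 3600 + 21 × 60 + 52) = 1312.
Frame index = 1312 × 48 + 1 = 62977.

frame 62977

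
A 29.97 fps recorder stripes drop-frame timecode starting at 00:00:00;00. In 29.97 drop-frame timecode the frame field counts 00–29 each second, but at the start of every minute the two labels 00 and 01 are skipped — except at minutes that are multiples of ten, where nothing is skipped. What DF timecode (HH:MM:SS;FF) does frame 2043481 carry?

Each 10-minute DF block holds 10 × 60 × 30 − 9 × 2 = 17982 frames. 2043481 ÷ 17982 → 113 full blocks, remainder 11515.
Within the partial block the first minute is 1800 frames and each further minute 1798, so 6 further minute boundaries passed. Total skipped labels = 18 × 113 + 2 × 6 = 2046.
Non-drop label index = 2043481 + 2046 = 2045527; at 30 labels/s that is 18:56:24:07, i.e. DF 18:56:24;07.

18:56:24;07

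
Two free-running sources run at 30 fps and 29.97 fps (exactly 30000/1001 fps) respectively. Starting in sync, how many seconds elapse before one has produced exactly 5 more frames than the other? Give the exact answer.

1001/6 seconds

The gap grows by |30000/1001 − 30| = 30/1001 frames per second.
Time for a 5-frame gap: 5 ÷ (30/1001) = 1001/6 s.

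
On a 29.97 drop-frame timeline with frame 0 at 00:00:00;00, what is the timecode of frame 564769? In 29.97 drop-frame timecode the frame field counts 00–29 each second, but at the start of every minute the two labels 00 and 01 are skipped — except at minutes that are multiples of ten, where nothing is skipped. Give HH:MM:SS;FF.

Each 10-minute DF block holds 10 × 60 × 30 − 9 × 2 = 17982 frames. 564769 ÷ 17982 → 31 full blocks, remainder 7327.
Within the partial block the first minute is 1800 frames and each further minute 1798, so 4 further minute boundaries passed. Total skipped labels = 18 × 31 + 2 × 4 = 566.
Non-drop label index = 564769 + 566 = 565335; at 30 labels/s that is 05:14:04:15, i.e. DF 05:14:04;15.

05:14:04;15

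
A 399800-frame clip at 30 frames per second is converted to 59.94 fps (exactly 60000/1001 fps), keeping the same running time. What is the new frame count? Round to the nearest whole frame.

Frames at target rate = 399800 × (60000/1001) / (30) = 799600000/1001 ≈ 798801.199.
Nearest whole frame: 798801.

798801 frames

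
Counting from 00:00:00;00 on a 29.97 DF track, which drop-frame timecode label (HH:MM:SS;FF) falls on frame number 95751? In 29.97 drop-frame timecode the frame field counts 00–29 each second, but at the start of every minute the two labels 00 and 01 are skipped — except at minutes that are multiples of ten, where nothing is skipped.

00:53:14;27

Each 10-minute DF block holds 10 × 60 × 30 − 9 × 2 = 17982 frames. 95751 ÷ 17982 → 5 full blocks, remainder 5841.
Within the partial block the first minute is 1800 frames and each further minute 1798, so 3 further minute boundaries passed. Total skipped labels = 18 × 5 + 2 × 3 = 96.
Non-drop label index = 95751 + 96 = 95847; at 30 labels/s that is 00:53:14:27, i.e. DF 00:53:14;27.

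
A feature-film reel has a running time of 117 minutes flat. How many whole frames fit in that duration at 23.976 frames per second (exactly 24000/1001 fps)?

168311 frames

117 min = 7020 s.
Frames = 7020 × 24000/1001 = 12960000/77 ≈ 168311.6883.
Complete frames: 168311.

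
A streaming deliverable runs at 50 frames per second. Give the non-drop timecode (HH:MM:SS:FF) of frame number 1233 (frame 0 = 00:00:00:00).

1233 ÷ 50 = 24 full seconds, remainder 33 frames.
24 s = 0 h 0 min 24 s.
Timecode: 00:00:24:33.

00:00:24:33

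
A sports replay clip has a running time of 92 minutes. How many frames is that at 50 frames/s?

276000 frames

92 min = 5520 s.
Frames = 5520 × 50 = 276000.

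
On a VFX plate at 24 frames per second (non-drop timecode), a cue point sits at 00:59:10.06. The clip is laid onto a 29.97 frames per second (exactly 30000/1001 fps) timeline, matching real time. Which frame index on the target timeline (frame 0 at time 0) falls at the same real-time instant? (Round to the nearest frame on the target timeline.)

Source frame index: (0×3600 + 59×60 + 10) × 24 + 6 = 85206.
Real time: 85206 / (24) = 14201/4 s.
Target frame: (14201/4) × (30000/1001) = 9682500/91 ≈ 106401.099 → 106401.

frame 106401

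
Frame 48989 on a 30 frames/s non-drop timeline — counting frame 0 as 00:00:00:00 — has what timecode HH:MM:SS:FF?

00:27:12:29

48989 ÷ 30 = 1632 full seconds, remainder 29 frames.
1632 s = 0 h 27 min 12 s.
Timecode: 00:27:12:29.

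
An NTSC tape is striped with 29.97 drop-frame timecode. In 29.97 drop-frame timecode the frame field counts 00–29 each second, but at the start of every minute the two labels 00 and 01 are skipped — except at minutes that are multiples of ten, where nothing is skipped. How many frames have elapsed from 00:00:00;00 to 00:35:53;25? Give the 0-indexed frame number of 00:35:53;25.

Complete 10-minute blocks: 3, each 17982 frames → 53946.
Remaining 5 whole minutes in the current block: 1800 + 4 × 1798 = 8992 frames.
Within the current minute: 53 × 30 + 25 − 2 = 1613 (labels ;00/;01 skipped at this minute). Total = 53946 + 8992 + 1613 = 64551.

64551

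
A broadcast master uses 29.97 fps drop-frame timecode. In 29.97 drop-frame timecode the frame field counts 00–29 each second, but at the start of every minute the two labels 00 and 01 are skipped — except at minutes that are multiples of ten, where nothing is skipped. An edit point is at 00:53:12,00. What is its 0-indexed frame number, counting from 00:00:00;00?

95664

Complete 10-minute blocks: 5, each 17982 frames → 89910.
Remaining 3 whole minutes in the current block: 1800 + 2 × 1798 = 5396 frames.
Within the current minute: 12 × 30 + 0 − 2 = 358 (labels ;00/;01 skipped at this minute). Total = 89910 + 5396 + 358 = 95664.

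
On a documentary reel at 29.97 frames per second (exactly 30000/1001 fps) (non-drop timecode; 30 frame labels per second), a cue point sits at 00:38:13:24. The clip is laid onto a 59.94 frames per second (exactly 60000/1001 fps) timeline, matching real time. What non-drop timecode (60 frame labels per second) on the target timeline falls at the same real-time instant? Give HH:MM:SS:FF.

00:38:13:48

Source frame index: (0×3600 + 38×60 + 13) × 30 + 24 = 68814.
Real time: 68814 / (30000/1001) = 11480469/5000 s.
Target frame: (11480469/5000) × (60000/1001) = 137628.
At 60 labels/s: frame 137628 → 00:38:13:48.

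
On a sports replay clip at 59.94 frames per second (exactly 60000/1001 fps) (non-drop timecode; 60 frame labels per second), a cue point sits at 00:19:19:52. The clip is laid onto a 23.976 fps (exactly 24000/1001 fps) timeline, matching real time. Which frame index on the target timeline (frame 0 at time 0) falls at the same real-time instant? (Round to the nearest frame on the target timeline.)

frame 27837

Source frame index: (0×3600 + 19×60 + 19) × 60 + 52 = 69592.
Real time: 69592 / (60000/1001) = 8707699/7500 s.
Target frame: (8707699/7500) × (24000/1001) = 139184/5 ≈ 27836.800 → 27837.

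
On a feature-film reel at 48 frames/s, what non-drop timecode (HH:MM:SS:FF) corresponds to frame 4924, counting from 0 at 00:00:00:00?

4924 ÷ 48 = 102 full seconds, remainder 28 frames.
102 s = 0 h 1 min 42 s.
Timecode: 00:01:42:28.

00:01:42:28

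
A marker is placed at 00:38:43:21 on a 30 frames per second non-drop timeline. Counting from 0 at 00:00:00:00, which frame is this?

Total seconds to the label: (0 × 3600 + 38 × 60 + 43) = 2323.
Frame index = 2323 × 30 + 21 = 69711.

frame 69711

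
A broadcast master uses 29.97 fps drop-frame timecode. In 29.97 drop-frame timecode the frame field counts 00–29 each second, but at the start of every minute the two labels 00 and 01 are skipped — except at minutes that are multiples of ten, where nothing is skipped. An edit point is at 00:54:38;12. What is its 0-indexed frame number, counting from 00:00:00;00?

Complete 10-minute blocks: 5, each 17982 frames → 89910.
Remaining 4 whole minutes in the current block: 1800 + 3 × 1798 = 7194 frames.
Within the current minute: 38 × 30 + 12 − 2 = 1150 (labels ;00/;01 skipped at this minute). Total = 89910 + 7194 + 1150 = 98254.

98254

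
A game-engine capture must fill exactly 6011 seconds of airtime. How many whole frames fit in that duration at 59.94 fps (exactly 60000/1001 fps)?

Frames = 6011 × 60000/1001 = 360660000/1001 ≈ 360299.7003.
Complete frames: 360299.

360299 frames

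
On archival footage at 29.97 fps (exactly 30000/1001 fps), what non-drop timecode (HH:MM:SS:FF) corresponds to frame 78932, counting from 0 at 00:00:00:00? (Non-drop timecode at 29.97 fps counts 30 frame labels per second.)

78932 ÷ 30 = 2631 full seconds, remainder 2 frames.
2631 s = 0 h 43 min 51 s.
Timecode: 00:43:51:02.

00:43:51:02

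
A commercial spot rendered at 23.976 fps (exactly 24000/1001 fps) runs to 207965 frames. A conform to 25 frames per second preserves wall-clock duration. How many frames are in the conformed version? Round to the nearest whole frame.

Frames at target rate = 207965 × (25) / (24000/1001) = 41634593/192 ≈ 216846.839.
Nearest whole frame: 216847.

216847 frames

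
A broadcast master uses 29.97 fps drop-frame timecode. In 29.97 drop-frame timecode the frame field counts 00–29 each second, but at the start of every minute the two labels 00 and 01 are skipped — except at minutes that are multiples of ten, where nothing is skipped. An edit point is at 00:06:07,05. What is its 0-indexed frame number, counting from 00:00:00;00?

11003

Complete 10-minute blocks: 0, each 17982 frames → 0.
Remaining 6 whole minutes in the current block: 1800 + 5 × 1798 = 10790 frames.
Within the current minute: 7 × 30 + 5 − 2 = 213 (labels ;00/;01 skipped at this minute). Total = 0 + 10790 + 213 = 11003.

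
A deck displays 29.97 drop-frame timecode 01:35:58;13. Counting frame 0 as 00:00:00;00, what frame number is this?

Complete 10-minute blocks: 9, each 17982 frames → 161838.
Remaining 5 whole minutes in the current block: 1800 + 4 × 1798 = 8992 frames.
Within the current minute: 58 × 30 + 13 − 2 = 1751 (labels ;00/;01 skipped at this minute). Total = 161838 + 8992 + 1751 = 172581.

172581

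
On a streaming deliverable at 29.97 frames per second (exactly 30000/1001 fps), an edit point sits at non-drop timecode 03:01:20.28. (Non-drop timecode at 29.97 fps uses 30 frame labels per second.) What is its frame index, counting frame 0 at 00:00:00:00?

326428

Total seconds to the label: (3 × 3600 + 1 × 60 + 20) = 10880.
Frame index = 10880 × 30 + 28 = 326428.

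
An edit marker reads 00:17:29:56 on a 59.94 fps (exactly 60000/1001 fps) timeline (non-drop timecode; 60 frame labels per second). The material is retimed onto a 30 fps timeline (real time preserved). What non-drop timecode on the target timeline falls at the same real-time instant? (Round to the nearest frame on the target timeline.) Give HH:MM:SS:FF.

Source frame index: (0×3600 + 17×60 + 29) × 60 + 56 = 62996.
Real time: 62996 / (60000/1001) = 15764749/15000 s.
Target frame: (15764749/15000) × (30) = 15764749/500 ≈ 31529.498 → 31529.
At 30 labels/s: frame 31529 → 00:17:30:29.

00:17:30:29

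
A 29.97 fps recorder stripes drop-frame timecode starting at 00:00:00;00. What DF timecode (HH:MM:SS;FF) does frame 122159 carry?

Each 10-minute DF block holds 10 × 60 × 30 − 9 × 2 = 17982 frames. 122159 ÷ 17982 → 6 full blocks, remainder 14267.
Within the partial block the first minute is 1800 frames and each further minute 1798, so 7 further minute boundaries passed. Total skipped labels = 18 × 6 + 2 × 7 = 122.
Non-drop label index = 122159 + 122 = 122281; at 30 labels/s that is 01:07:56:01, i.e. DF 01:07:56;01.

01:07:56;01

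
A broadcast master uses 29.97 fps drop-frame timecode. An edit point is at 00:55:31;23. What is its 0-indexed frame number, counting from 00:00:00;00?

Complete 10-minute blocks: 5, each 17982 frames → 89910.
Remaining 5 whole minutes in the current block: 1800 + 4 × 1798 = 8992 frames.
Within the current minute: 31 × 30 + 23 − 2 = 951 (labels ;00/;01 skipped at this minute). Total = 89910 + 8992 + 951 = 99853.

99853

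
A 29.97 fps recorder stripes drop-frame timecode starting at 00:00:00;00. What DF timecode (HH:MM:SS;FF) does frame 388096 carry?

Ten DF minutes hold 17982 frames, so frame 388096 lies in block 21 (frames 377622–395603) with 10474 frames into that block.
The block's first minute is 1800 frames and the rest 1798 each; 10474 frames reaches minute 5, so 21 × 18 + 5 × 2 = 388 labels have been skipped so far.
Adding those back, label number 388096 + 388 = 388484 at 30 labels/s is 12949 s + 14 f = 3 h 35 min 49 s frame 14, i.e. 03:35:49;14.

03:35:49;14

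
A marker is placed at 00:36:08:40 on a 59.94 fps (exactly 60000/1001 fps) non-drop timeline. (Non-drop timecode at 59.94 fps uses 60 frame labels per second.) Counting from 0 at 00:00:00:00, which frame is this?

130120

Total seconds to the label: (0 × 3600 + 36 × 60 + 8) = 2168.
Frame index = 2168 × 60 + 40 = 130120.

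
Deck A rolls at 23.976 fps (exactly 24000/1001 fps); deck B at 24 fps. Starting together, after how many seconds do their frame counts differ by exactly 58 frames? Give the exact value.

The gap grows by |24 − 24000/1001| = 24/1001 frames per second.
Time for a 58-frame gap: 58 ÷ (24/1001) = 29029/12 s.

29029/12 seconds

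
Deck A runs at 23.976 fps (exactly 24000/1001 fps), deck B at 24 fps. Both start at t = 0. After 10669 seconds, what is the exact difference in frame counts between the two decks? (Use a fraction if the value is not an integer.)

A emits 24000/1001 × 10669 = 256056000/1001 frames; B emits 24 × 10669 = 256056.
Difference = 256056/1001 frames (≈ 255.8002); B is ahead of A.

256056/1001 frames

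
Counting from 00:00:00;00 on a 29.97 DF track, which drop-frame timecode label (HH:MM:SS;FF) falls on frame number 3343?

Ten DF minutes hold 17982 frames, so frame 3343 lies in block 0 (frames 0–17981) with 3343 frames into that block.
The block's first minute is 1800 frames and the rest 1798 each; 3343 frames reaches minute 1, so 0 × 18 + 1 × 2 = 2 labels have been skipped so far.
Adding those back, label number 3343 + 2 = 3345 at 30 labels/s is 111 s + 15 f = 0 h 1 min 51 s frame 15, i.e. 00:01:51;15.

00:01:51;15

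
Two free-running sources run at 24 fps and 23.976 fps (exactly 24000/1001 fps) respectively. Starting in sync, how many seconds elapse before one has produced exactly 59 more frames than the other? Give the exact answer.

59059/24 seconds

The gap grows by |24000/1001 − 24| = 24/1001 frames per second.
Time for a 59-frame gap: 59 ÷ (24/1001) = 59059/24 s.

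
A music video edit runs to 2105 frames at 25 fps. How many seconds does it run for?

Running time = 2105 / (25) = 84.2 s.

84.2 seconds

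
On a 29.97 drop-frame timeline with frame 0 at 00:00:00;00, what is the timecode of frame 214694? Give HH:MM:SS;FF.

Ten DF minutes hold 17982 frames, so frame 214694 lies in block 11 (frames 197802–215783) with 16892 frames into that block.
The block's first minute is 1800 frames and the rest 1798 each; 16892 frames reaches minute 9, so 11 × 18 + 9 × 2 = 216 labels have been skipped so far.
Adding those back, label number 214694 + 216 = 214910 at 30 labels/s is 7163 s + 20 f = 1 h 59 min 23 s frame 20, i.e. 01:59:23;20.

01:59:23;20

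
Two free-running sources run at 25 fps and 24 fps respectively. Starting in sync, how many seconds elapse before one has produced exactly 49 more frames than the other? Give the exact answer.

49 seconds

The gap grows by |24 − 25| = 1 frame per second.
Time for a 49-frame gap: 49 ÷ (1) = 49 s.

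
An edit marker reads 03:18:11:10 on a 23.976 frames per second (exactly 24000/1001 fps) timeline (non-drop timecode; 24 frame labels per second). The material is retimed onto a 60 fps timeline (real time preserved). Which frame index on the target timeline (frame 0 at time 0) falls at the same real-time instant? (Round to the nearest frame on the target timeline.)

Source frame index: (3×3600 + 18×60 + 11) × 24 + 10 = 285394.
Real time: 285394 / (24000/1001) = 142839697/12000 s.
Target frame: (142839697/12000) × (60) = 142839697/200 ≈ 714198.485 → 714198.

frame 714198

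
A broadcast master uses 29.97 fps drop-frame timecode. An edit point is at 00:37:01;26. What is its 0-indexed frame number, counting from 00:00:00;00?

66588

As if non-drop at 30 labels/s: (0 × 3600 + 37 × 60 + 1) × 30 + 26 = 66656.
Minute boundaries passed: 37; those not divisible by 10: 37 − 3 = 34; dropped labels = 2 × 34 = 68.
Actual frame index = 66656 − 68 = 66588.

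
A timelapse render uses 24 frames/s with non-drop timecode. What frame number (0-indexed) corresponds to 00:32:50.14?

Total seconds to the label: (0 × 3600 + 32 × 60 + 50) = 1970.
Frame index = 1970 × 24 + 14 = 47294.

47294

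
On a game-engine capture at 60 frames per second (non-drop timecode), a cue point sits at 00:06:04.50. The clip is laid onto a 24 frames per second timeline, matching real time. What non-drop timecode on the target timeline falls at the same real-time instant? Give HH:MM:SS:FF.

00:06:04:20

Source frame index: (0×3600 + 6×60 + 4) × 60 + 50 = 21890.
Real time: 21890 / (60) = 2189/6 s.
Target frame: (2189/6) × (24) = 8756.
At 24 labels/s: frame 8756 → 00:06:04:20.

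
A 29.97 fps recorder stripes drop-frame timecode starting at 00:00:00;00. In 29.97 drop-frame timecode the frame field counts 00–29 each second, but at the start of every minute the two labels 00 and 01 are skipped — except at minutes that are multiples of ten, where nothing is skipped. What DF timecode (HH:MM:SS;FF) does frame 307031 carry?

Ten DF minutes hold 17982 frames, so frame 307031 lies in block 17 (frames 305694–323675) with 1337 frames into that block.
The block's first minute is 1800 frames and the rest 1798 each; 1337 frames reaches minute 0, so 17 × 18 + 0 × 2 = 306 labels have been skipped so far.
Adding those back, label number 307031 + 306 = 307337 at 30 labels/s is 10244 s + 17 f = 2 h 50 min 44 s frame 17, i.e. 02:50:44;17.

02:50:44;17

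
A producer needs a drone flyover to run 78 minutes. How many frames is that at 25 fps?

78 min = 4680 s.
Frames = 4680 × 25 = 117000.

117000 frames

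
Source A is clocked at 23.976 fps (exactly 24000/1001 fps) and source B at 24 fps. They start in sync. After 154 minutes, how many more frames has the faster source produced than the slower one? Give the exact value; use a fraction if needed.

2880/13 frames

154 min = 9240 s.
A emits 24000/1001 × 9240 = 2880000/13 frames; B emits 24 × 9240 = 221760.
Difference = 2880/13 frames (≈ 221.5385); B is ahead of A.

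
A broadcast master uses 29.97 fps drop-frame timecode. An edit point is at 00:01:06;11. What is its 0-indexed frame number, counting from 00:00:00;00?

Complete 10-minute blocks: 0, each 17982 frames → 0.
Remaining 1 whole minute in the current block: 1800 + 0 × 1798 = 1800 frames.
Within the current minute: 6 × 30 + 11 − 2 = 189 (labels ;00/;01 skipped at this minute). Total = 0 + 1800 + 189 = 1989.

1989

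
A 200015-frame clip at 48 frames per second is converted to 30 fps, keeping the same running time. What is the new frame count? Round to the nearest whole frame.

Frames at target rate = 200015 × (30) / (48) = 1000075/8 ≈ 125009.375.
Nearest whole frame: 125009.

125009 frames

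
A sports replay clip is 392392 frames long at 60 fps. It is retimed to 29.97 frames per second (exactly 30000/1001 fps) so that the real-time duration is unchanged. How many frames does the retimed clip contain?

Target frames = source frames × (target rate / source rate) = 392392 × (30000/1001)/(60) = 392392 × 500/1001 = 196000.

196000 frames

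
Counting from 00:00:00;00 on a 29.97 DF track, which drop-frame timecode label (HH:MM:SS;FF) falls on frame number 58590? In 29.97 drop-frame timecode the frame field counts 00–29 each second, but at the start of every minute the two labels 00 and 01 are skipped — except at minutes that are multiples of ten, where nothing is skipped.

Ten DF minutes hold 17982 frames, so frame 58590 lies in block 3 (frames 53946–71927) with 4644 frames into that block.
The block's first minute is 1800 frames and the rest 1798 each; 4644 frames reaches minute 2, so 3 × 18 + 2 × 2 = 58 labels have been skipped so far.
Adding those back, label number 58590 + 58 = 58648 at 30 labels/s is 1954 s + 28 f = 0 h 32 min 34 s frame 28, i.e. 00:32:34;28.

00:32:34;28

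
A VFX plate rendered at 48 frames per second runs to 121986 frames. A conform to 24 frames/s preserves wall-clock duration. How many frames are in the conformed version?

Target frames = source frames × (target rate / source rate) = 121986 × (24)/(48) = 121986 × 1/2 = 60993.

60993 frames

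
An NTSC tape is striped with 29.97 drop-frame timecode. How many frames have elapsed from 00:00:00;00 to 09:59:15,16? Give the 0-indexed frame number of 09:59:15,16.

1077586

Complete 10-minute blocks: 59, each 17982 frames → 1060938.
Remaining 9 whole minutes in the current block: 1800 + 8 × 1798 = 16184 frames.
Within the current minute: 15 × 30 + 16 − 2 = 464 (labels ;00/;01 skipped at this minute). Total = 1060938 + 16184 + 464 = 1077586.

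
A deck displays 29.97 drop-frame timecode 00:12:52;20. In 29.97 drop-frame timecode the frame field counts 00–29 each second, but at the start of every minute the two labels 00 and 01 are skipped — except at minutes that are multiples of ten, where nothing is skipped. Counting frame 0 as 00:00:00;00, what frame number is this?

As if non-drop at 30 labels/s: (0 × 3600 + 12 × 60 + 52) × 30 + 20 = 23180.
Minute boundaries passed: 12; those not divisible by 10: 12 − 1 = 11; dropped labels = 2 × 11 = 22.
Actual frame index = 23180 − 22 = 23158.

23158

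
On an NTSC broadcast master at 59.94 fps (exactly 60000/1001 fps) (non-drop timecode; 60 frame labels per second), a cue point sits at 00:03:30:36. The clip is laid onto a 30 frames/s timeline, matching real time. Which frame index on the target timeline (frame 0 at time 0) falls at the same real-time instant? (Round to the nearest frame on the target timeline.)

frame 6324

Source frame index: (0×3600 + 3×60 + 30) × 60 + 36 = 12636.
Real time: 12636 / (60000/1001) = 1054053/5000 s.
Target frame: (1054053/5000) × (30) = 3162159/500 ≈ 6324.318 → 6324.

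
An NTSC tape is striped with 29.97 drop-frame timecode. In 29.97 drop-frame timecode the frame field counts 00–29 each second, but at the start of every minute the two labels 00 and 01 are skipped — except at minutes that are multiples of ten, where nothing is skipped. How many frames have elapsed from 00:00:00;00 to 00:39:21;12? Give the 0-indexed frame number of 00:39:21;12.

70770

As if non-drop at 30 labels/s: (0 × 3600 + 39 × 60 + 21) × 30 + 12 = 70842.
Minute boundaries passed: 39; those not divisible by 10: 39 − 3 = 36; dropped labels = 2 × 36 = 72.
Actual frame index = 70842 − 72 = 70770.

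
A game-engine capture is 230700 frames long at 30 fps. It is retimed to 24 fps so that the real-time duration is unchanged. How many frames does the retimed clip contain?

184560 frames

Target frames = source frames × (target rate / source rate) = 230700 × (24)/(30) = 230700 × 4/5 = 184560.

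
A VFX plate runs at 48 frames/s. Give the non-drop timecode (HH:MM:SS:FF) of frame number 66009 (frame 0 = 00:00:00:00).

00:22:55:09

66009 ÷ 48 = 1375 full seconds, remainder 9 frames.
1375 s = 0 h 22 min 55 s.
Timecode: 00:22:55:09.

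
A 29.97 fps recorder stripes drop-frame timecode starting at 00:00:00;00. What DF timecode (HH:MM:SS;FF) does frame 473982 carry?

04:23:35;06

Ten DF minutes hold 17982 frames, so frame 473982 lies in block 26 (frames 467532–485513) with 6450 frames into that block.
The block's first minute is 1800 frames and the rest 1798 each; 6450 frames reaches minute 3, so 26 × 18 + 3 × 2 = 474 labels have been skipped so far.
Adding those back, label number 473982 + 474 = 474456 at 30 labels/s is 15815 s + 6 f = 4 h 23 min 35 s frame 6, i.e. 04:23:35;06.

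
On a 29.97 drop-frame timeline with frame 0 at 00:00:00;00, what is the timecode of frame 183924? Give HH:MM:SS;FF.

Ten DF minutes hold 17982 frames, so frame 183924 lies in block 10 (frames 179820–197801) with 4104 frames into that block.
The block's first minute is 1800 frames and the rest 1798 each; 4104 frames reaches minute 2, so 10 × 18 + 2 × 2 = 184 labels have been skipped so far.
Adding those back, label number 183924 + 184 = 184108 at 30 labels/s is 6136 s + 28 f = 1 h 42 min 16 s frame 28, i.e. 01:42:16;28.

01:42:16;28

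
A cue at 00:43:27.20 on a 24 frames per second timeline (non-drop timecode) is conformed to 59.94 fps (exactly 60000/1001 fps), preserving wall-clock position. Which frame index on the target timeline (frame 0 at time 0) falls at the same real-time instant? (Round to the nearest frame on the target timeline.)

Source frame index: (0×3600 + 43×60 + 27) × 24 + 20 = 62588.
Real time: 62588 / (24) = 15647/6 s.
Target frame: (15647/6) × (60000/1001) = 156470000/1001 ≈ 156313.686 → 156314.

frame 156314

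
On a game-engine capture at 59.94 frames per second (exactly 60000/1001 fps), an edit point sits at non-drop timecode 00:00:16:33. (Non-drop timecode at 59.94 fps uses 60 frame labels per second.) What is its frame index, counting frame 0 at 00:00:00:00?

Total seconds to the label: (0 × 3600 + 0 × 60 + 16) = 16.
Frame index = 16 × 60 + 33 = 993.

993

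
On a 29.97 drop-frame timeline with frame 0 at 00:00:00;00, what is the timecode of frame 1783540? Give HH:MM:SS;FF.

Each 10-minute DF block holds 10 × 60 × 30 − 9 × 2 = 17982 frames. 1783540 ÷ 17982 → 99 full blocks, remainder 3322.
Within the partial block the first minute is 1800 frames and each further minute 1798, so 1 further minute boundary passed. Total skipped labels = 18 × 99 + 2 × 1 = 1784.
Non-drop label index = 1783540 + 1784 = 1785324; at 30 labels/s that is 16:31:50:24, i.e. DF 16:31:50;24.

16:31:50;24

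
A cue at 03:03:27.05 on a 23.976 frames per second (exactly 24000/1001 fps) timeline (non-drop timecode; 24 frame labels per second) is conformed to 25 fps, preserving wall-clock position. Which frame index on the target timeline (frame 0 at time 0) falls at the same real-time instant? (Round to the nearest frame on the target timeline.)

Source frame index: (3×3600 + 3×60 + 27) × 24 + 5 = 264173.
Real time: 264173 / (24000/1001) = 264437173/24000 s.
Target frame: (264437173/24000) × (25) = 264437173/960 ≈ 275455.389 → 275455.

frame 275455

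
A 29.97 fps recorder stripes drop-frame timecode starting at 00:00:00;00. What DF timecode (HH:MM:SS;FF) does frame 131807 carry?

01:13:17;29

Ten DF minutes hold 17982 frames, so frame 131807 lies in block 7 (frames 125874–143855) with 5933 frames into that block.
The block's first minute is 1800 frames and the rest 1798 each; 5933 frames reaches minute 3, so 7 × 18 + 3 × 2 = 132 labels have been skipped so far.
Adding those back, label number 131807 + 132 = 131939 at 30 labels/s is 4397 s + 29 f = 1 h 13 min 17 s frame 29, i.e. 01:13:17;29.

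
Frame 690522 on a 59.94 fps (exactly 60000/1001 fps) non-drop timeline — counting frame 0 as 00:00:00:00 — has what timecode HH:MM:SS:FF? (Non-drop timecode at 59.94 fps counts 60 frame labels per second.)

690522 ÷ 60 = 11508 full seconds, remainder 42 frames.
11508 s = 3 h 11 min 48 s.
Timecode: 03:11:48:42.

03:11:48:42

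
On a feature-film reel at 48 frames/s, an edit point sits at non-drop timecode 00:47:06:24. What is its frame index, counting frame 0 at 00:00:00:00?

frame 135672

Total seconds to the label: (0 × 3600 + 47 × 60 + 6) = 2826.
Frame index = 2826 × 48 + 24 = 135672.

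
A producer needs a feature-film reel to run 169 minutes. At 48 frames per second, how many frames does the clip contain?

169 min = 10140 s.
Frames = 10140 × 48 = 486720.

486720 frames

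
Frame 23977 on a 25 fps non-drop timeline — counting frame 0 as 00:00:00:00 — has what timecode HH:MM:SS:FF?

00:15:59:02

23977 ÷ 25 = 959 full seconds, remainder 2 frames.
959 s = 0 h 15 min 59 s.
Timecode: 00:15:59:02.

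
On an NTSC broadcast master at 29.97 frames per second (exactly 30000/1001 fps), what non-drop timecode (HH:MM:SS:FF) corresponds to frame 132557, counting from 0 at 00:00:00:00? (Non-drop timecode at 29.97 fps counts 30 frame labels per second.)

132557 ÷ 30 = 4418 full seconds, remainder 17 frames.
4418 s = 1 h 13 min 38 s.
Timecode: 01:13:38:17.

01:13:38:17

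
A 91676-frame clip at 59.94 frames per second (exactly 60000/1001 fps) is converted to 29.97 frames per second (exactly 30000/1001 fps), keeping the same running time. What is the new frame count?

45838 frames

Target frames = source frames × (target rate / source rate) = 91676 × (30000/1001)/(60000/1001) = 91676 × 1/2 = 45838.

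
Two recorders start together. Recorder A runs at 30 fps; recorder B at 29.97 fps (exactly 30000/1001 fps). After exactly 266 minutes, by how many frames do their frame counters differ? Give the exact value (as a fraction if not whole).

68400/143 frames

266 min = 15960 s.
A emits 30 × 15960 = 478800 frames; B emits 30000/1001 × 15960 = 68400000/143.
Difference = 68400/143 frames (≈ 478.3217); B is behind A.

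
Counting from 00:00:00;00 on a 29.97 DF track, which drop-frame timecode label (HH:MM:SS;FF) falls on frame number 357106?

03:18:35;14

Ten DF minutes hold 17982 frames, so frame 357106 lies in block 19 (frames 341658–359639) with 15448 frames into that block.
The block's first minute is 1800 frames and the rest 1798 each; 15448 frames reaches minute 8, so 19 × 18 + 8 × 2 = 358 labels have been skipped so far.
Adding those back, label number 357106 + 358 = 357464 at 30 labels/s is 11915 s + 14 f = 3 h 18 min 35 s frame 14, i.e. 03:18:35;14.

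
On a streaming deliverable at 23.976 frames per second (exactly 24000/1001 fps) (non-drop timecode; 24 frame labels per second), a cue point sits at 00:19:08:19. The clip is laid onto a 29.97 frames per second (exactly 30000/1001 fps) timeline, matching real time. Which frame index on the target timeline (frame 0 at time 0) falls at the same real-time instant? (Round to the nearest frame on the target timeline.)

Source frame index: (0×3600 + 19×60 + 8) × 24 + 19 = 27571.
Real time: 27571 / (24000/1001) = 27598571/24000 s.
Target frame: (27598571/24000) × (30000/1001) = 137855/4 ≈ 34463.750 → 34464.

frame 34464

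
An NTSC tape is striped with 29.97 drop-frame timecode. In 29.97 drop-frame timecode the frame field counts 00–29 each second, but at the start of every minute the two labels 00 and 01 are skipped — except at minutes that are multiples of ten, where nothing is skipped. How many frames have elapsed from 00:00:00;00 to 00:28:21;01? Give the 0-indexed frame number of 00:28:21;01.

50979

Complete 10-minute blocks: 2, each 17982 frames → 35964.
Remaining 8 whole minutes in the current block: 1800 + 7 × 1798 = 14386 frames.
Within the current minute: 21 × 30 + 1 − 2 = 629 (labels ;00/;01 skipped at this minute). Total = 35964 + 14386 + 629 = 50979.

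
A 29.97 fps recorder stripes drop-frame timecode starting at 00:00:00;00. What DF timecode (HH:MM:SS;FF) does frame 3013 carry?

Ten DF minutes hold 17982 frames, so frame 3013 lies in block 0 (frames 0–17981) with 3013 frames into that block.
The block's first minute is 1800 frames and the rest 1798 each; 3013 frames reaches minute 1, so 0 × 18 + 1 × 2 = 2 labels have been skipped so far.
Adding those back, label number 3013 + 2 = 3015 at 30 labels/s is 100 s + 15 f = 0 h 1 min 40 s frame 15, i.e. 00:01:40;15.

00:01:40;15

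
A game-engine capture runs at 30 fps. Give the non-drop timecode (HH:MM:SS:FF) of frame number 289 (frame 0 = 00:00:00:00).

289 ÷ 30 = 9 full seconds, remainder 19 frames.
9 s = 0 h 0 min 9 s.
Timecode: 00:00:09:19.

00:00:09:19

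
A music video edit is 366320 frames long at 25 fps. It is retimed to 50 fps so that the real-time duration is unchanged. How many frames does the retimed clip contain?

Target frames = source frames × (target rate / source rate) = 366320 × (50)/(25) = 366320 × 2 = 732640.

732640 frames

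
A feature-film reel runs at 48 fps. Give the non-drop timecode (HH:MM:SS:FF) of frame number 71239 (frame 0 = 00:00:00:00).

71239 ÷ 48 = 1484 full seconds, remainder 7 frames.
1484 s = 0 h 24 min 44 s.
Timecode: 00:24:44:07.

00:24:44:07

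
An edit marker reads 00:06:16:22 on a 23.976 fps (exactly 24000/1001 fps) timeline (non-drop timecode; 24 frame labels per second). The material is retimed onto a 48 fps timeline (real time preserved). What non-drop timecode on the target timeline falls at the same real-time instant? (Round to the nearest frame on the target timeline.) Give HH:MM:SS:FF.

Source frame index: (0×3600 + 6×60 + 16) × 24 + 22 = 9046.
Real time: 9046 / (24000/1001) = 4527523/12000 s.
Target frame: (4527523/12000) × (48) = 4527523/250 ≈ 18110.092 → 18110.
At 48 labels/s: frame 18110 → 00:06:17:14.

00:06:17:14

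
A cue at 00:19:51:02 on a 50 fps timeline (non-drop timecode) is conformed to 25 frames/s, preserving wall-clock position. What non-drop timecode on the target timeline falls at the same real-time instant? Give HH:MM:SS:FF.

Source frame index: (0×3600 + 19×60 + 51) × 50 + 2 = 59552.
Real time: 59552 / (50) = 29776/25 s.
Target frame: (29776/25) × (25) = 29776.
At 25 labels/s: frame 29776 → 00:19:51:01.

00:19:51:01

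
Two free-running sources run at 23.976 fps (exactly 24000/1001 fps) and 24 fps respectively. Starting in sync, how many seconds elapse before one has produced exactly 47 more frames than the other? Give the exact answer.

The gap grows by |24 − 24000/1001| = 24/1001 frames per second.
Time for a 47-frame gap: 47 ÷ (24/1001) = 47047/24 s.

47047/24 seconds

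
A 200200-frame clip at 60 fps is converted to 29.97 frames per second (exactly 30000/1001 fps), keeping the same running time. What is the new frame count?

100000 frames

Target frames = source frames × (target rate / source rate) = 200200 × (30000/1001)/(60) = 200200 × 500/1001 = 100000.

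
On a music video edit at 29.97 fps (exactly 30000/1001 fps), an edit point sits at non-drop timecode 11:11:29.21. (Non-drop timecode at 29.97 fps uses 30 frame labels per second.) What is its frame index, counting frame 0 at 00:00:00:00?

Total seconds to the label: (11 × 3600 + 11 × 60 + 29) = 40289.
Frame index = 40289 × 30 + 21 = 1208691.

1208691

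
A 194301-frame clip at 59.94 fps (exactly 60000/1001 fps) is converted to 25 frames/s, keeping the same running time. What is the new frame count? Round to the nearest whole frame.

Frames at target rate = 194301 × (25) / (60000/1001) = 64831767/800 ≈ 81039.709.
Nearest whole frame: 81040.

81040 frames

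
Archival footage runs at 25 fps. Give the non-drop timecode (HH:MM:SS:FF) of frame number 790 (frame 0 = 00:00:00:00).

790 ÷ 25 = 31 full seconds, remainder 15 frames.
31 s = 0 h 0 min 31 s.
Timecode: 00:00:31:15.

00:00:31:15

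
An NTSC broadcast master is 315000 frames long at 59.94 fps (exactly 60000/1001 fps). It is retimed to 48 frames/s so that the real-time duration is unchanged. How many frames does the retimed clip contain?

Target frames = source frames × (target rate / source rate) = 315000 × (48)/(60000/1001) = 315000 × 1001/1250 = 252252.

252252 frames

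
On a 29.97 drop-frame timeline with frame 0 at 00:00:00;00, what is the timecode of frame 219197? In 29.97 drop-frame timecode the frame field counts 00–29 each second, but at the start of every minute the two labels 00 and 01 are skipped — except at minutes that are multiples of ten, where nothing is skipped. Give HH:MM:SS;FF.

Ten DF minutes hold 17982 frames, so frame 219197 lies in block 12 (frames 215784–233765) with 3413 frames into that block.
The block's first minute is 1800 frames and the rest 1798 each; 3413 frames reaches minute 1, so 12 × 18 + 1 × 2 = 218 labels have been skipped so far.
Adding those back, label number 219197 + 218 = 219415 at 30 labels/s is 7313 s + 25 f = 2 h 1 min 53 s frame 25, i.e. 02:01:53;25.

02:01:53;25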